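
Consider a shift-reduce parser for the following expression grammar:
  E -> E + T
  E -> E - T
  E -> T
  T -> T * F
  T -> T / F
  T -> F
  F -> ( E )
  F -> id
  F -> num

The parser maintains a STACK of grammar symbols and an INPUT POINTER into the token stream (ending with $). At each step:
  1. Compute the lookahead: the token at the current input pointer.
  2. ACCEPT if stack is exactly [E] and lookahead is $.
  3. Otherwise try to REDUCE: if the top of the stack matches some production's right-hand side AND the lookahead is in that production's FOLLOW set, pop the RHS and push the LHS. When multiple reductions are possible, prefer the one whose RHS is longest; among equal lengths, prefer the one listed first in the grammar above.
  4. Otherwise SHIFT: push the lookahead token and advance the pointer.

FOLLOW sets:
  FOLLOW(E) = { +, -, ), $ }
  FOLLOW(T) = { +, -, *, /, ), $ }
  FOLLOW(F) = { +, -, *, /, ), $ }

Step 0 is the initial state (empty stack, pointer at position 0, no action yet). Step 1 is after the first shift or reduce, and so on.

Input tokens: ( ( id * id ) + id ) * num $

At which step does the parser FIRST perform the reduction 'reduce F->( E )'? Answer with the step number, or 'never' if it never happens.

Step 1: shift (. Stack=[(] ptr=1 lookahead=( remaining=[( id * id ) + id ) * num $]
Step 2: shift (. Stack=[( (] ptr=2 lookahead=id remaining=[id * id ) + id ) * num $]
Step 3: shift id. Stack=[( ( id] ptr=3 lookahead=* remaining=[* id ) + id ) * num $]
Step 4: reduce F->id. Stack=[( ( F] ptr=3 lookahead=* remaining=[* id ) + id ) * num $]
Step 5: reduce T->F. Stack=[( ( T] ptr=3 lookahead=* remaining=[* id ) + id ) * num $]
Step 6: shift *. Stack=[( ( T *] ptr=4 lookahead=id remaining=[id ) + id ) * num $]
Step 7: shift id. Stack=[( ( T * id] ptr=5 lookahead=) remaining=[) + id ) * num $]
Step 8: reduce F->id. Stack=[( ( T * F] ptr=5 lookahead=) remaining=[) + id ) * num $]
Step 9: reduce T->T * F. Stack=[( ( T] ptr=5 lookahead=) remaining=[) + id ) * num $]
Step 10: reduce E->T. Stack=[( ( E] ptr=5 lookahead=) remaining=[) + id ) * num $]
Step 11: shift ). Stack=[( ( E )] ptr=6 lookahead=+ remaining=[+ id ) * num $]
Step 12: reduce F->( E ). Stack=[( F] ptr=6 lookahead=+ remaining=[+ id ) * num $]

Answer: 12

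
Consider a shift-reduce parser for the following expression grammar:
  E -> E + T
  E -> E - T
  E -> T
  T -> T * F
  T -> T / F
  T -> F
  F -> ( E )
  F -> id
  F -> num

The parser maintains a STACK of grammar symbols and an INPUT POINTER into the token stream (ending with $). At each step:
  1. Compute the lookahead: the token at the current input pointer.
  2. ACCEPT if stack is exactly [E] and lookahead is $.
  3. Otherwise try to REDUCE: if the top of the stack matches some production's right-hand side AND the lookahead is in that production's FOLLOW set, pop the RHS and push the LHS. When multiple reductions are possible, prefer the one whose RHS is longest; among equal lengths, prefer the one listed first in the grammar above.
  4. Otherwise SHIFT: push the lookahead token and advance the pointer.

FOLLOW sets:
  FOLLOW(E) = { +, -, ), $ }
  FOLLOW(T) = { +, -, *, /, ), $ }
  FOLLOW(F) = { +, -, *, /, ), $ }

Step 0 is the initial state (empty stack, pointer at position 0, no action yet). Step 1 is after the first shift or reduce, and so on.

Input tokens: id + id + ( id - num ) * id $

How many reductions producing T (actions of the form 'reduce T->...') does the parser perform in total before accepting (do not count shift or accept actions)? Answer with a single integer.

Answer: 6

Derivation:
Step 1: shift id. Stack=[id] ptr=1 lookahead=+ remaining=[+ id + ( id - num ) * id $]
Step 2: reduce F->id. Stack=[F] ptr=1 lookahead=+ remaining=[+ id + ( id - num ) * id $]
Step 3: reduce T->F. Stack=[T] ptr=1 lookahead=+ remaining=[+ id + ( id - num ) * id $]
Step 4: reduce E->T. Stack=[E] ptr=1 lookahead=+ remaining=[+ id + ( id - num ) * id $]
Step 5: shift +. Stack=[E +] ptr=2 lookahead=id remaining=[id + ( id - num ) * id $]
Step 6: shift id. Stack=[E + id] ptr=3 lookahead=+ remaining=[+ ( id - num ) * id $]
Step 7: reduce F->id. Stack=[E + F] ptr=3 lookahead=+ remaining=[+ ( id - num ) * id $]
Step 8: reduce T->F. Stack=[E + T] ptr=3 lookahead=+ remaining=[+ ( id - num ) * id $]
Step 9: reduce E->E + T. Stack=[E] ptr=3 lookahead=+ remaining=[+ ( id - num ) * id $]
Step 10: shift +. Stack=[E +] ptr=4 lookahead=( remaining=[( id - num ) * id $]
Step 11: shift (. Stack=[E + (] ptr=5 lookahead=id remaining=[id - num ) * id $]
Step 12: shift id. Stack=[E + ( id] ptr=6 lookahead=- remaining=[- num ) * id $]
Step 13: reduce F->id. Stack=[E + ( F] ptr=6 lookahead=- remaining=[- num ) * id $]
Step 14: reduce T->F. Stack=[E + ( T] ptr=6 lookahead=- remaining=[- num ) * id $]
Step 15: reduce E->T. Stack=[E + ( E] ptr=6 lookahead=- remaining=[- num ) * id $]
Step 16: shift -. Stack=[E + ( E -] ptr=7 lookahead=num remaining=[num ) * id $]
Step 17: shift num. Stack=[E + ( E - num] ptr=8 lookahead=) remaining=[) * id $]
Step 18: reduce F->num. Stack=[E + ( E - F] ptr=8 lookahead=) remaining=[) * id $]
Step 19: reduce T->F. Stack=[E + ( E - T] ptr=8 lookahead=) remaining=[) * id $]
Step 20: reduce E->E - T. Stack=[E + ( E] ptr=8 lookahead=) remaining=[) * id $]
Step 21: shift ). Stack=[E + ( E )] ptr=9 lookahead=* remaining=[* id $]
Step 22: reduce F->( E ). Stack=[E + F] ptr=9 lookahead=* remaining=[* id $]
Step 23: reduce T->F. Stack=[E + T] ptr=9 lookahead=* remaining=[* id $]
Step 24: shift *. Stack=[E + T *] ptr=10 lookahead=id remaining=[id $]
Step 25: shift id. Stack=[E + T * id] ptr=11 lookahead=$ remaining=[$]
Step 26: reduce F->id. Stack=[E + T * F] ptr=11 lookahead=$ remaining=[$]
Step 27: reduce T->T * F. Stack=[E + T] ptr=11 lookahead=$ remaining=[$]
Step 28: reduce E->E + T. Stack=[E] ptr=11 lookahead=$ remaining=[$]
Step 29: accept. Stack=[E] ptr=11 lookahead=$ remaining=[$]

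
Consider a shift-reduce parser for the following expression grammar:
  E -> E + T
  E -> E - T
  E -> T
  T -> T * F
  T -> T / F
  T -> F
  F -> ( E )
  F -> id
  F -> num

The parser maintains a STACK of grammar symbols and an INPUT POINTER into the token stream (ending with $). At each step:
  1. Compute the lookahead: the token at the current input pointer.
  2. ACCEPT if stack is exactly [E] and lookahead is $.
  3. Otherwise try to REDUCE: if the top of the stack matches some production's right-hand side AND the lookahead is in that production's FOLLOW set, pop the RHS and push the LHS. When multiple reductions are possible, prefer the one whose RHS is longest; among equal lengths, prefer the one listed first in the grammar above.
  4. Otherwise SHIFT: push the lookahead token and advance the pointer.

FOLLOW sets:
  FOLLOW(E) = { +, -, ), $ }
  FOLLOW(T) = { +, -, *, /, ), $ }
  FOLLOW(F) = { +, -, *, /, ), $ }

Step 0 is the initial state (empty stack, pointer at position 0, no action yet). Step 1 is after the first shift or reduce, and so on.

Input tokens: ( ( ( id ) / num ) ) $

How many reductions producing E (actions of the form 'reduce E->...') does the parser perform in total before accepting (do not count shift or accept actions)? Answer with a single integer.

Answer: 4

Derivation:
Step 1: shift (. Stack=[(] ptr=1 lookahead=( remaining=[( ( id ) / num ) ) $]
Step 2: shift (. Stack=[( (] ptr=2 lookahead=( remaining=[( id ) / num ) ) $]
Step 3: shift (. Stack=[( ( (] ptr=3 lookahead=id remaining=[id ) / num ) ) $]
Step 4: shift id. Stack=[( ( ( id] ptr=4 lookahead=) remaining=[) / num ) ) $]
Step 5: reduce F->id. Stack=[( ( ( F] ptr=4 lookahead=) remaining=[) / num ) ) $]
Step 6: reduce T->F. Stack=[( ( ( T] ptr=4 lookahead=) remaining=[) / num ) ) $]
Step 7: reduce E->T. Stack=[( ( ( E] ptr=4 lookahead=) remaining=[) / num ) ) $]
Step 8: shift ). Stack=[( ( ( E )] ptr=5 lookahead=/ remaining=[/ num ) ) $]
Step 9: reduce F->( E ). Stack=[( ( F] ptr=5 lookahead=/ remaining=[/ num ) ) $]
Step 10: reduce T->F. Stack=[( ( T] ptr=5 lookahead=/ remaining=[/ num ) ) $]
Step 11: shift /. Stack=[( ( T /] ptr=6 lookahead=num remaining=[num ) ) $]
Step 12: shift num. Stack=[( ( T / num] ptr=7 lookahead=) remaining=[) ) $]
Step 13: reduce F->num. Stack=[( ( T / F] ptr=7 lookahead=) remaining=[) ) $]
Step 14: reduce T->T / F. Stack=[( ( T] ptr=7 lookahead=) remaining=[) ) $]
Step 15: reduce E->T. Stack=[( ( E] ptr=7 lookahead=) remaining=[) ) $]
Step 16: shift ). Stack=[( ( E )] ptr=8 lookahead=) remaining=[) $]
Step 17: reduce F->( E ). Stack=[( F] ptr=8 lookahead=) remaining=[) $]
Step 18: reduce T->F. Stack=[( T] ptr=8 lookahead=) remaining=[) $]
Step 19: reduce E->T. Stack=[( E] ptr=8 lookahead=) remaining=[) $]
Step 20: shift ). Stack=[( E )] ptr=9 lookahead=$ remaining=[$]
Step 21: reduce F->( E ). Stack=[F] ptr=9 lookahead=$ remaining=[$]
Step 22: reduce T->F. Stack=[T] ptr=9 lookahead=$ remaining=[$]
Step 23: reduce E->T. Stack=[E] ptr=9 lookahead=$ remaining=[$]
Step 24: accept. Stack=[E] ptr=9 lookahead=$ remaining=[$]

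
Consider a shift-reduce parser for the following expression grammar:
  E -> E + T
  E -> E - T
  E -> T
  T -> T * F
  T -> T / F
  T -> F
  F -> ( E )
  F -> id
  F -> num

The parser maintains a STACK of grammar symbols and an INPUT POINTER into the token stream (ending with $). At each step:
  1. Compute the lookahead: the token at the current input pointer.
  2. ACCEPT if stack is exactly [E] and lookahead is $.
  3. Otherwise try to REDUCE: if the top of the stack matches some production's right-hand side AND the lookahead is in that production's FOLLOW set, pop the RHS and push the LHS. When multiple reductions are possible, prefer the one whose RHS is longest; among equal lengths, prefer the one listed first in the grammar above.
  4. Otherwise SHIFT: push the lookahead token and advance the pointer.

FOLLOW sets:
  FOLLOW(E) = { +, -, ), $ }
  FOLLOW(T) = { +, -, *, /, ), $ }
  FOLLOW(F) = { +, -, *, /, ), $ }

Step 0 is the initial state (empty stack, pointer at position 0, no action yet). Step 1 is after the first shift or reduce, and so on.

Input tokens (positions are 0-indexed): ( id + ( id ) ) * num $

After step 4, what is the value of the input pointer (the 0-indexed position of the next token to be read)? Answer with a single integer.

Answer: 2

Derivation:
Step 1: shift (. Stack=[(] ptr=1 lookahead=id remaining=[id + ( id ) ) * num $]
Step 2: shift id. Stack=[( id] ptr=2 lookahead=+ remaining=[+ ( id ) ) * num $]
Step 3: reduce F->id. Stack=[( F] ptr=2 lookahead=+ remaining=[+ ( id ) ) * num $]
Step 4: reduce T->F. Stack=[( T] ptr=2 lookahead=+ remaining=[+ ( id ) ) * num $]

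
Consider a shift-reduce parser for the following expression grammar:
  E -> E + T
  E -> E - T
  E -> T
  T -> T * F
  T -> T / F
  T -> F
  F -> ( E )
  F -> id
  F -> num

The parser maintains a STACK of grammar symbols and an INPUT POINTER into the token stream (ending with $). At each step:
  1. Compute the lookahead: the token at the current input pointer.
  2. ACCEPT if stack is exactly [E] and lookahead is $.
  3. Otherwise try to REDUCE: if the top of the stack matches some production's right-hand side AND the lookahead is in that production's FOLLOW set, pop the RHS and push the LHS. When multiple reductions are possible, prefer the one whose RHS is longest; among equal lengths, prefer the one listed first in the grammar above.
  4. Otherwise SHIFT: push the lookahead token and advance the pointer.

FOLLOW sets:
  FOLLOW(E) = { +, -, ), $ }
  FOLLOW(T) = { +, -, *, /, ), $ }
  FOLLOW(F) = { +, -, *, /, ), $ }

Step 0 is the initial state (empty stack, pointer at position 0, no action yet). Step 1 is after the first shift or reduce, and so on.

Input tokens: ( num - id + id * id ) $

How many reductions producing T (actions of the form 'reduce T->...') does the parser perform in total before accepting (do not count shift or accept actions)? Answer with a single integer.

Answer: 5

Derivation:
Step 1: shift (. Stack=[(] ptr=1 lookahead=num remaining=[num - id + id * id ) $]
Step 2: shift num. Stack=[( num] ptr=2 lookahead=- remaining=[- id + id * id ) $]
Step 3: reduce F->num. Stack=[( F] ptr=2 lookahead=- remaining=[- id + id * id ) $]
Step 4: reduce T->F. Stack=[( T] ptr=2 lookahead=- remaining=[- id + id * id ) $]
Step 5: reduce E->T. Stack=[( E] ptr=2 lookahead=- remaining=[- id + id * id ) $]
Step 6: shift -. Stack=[( E -] ptr=3 lookahead=id remaining=[id + id * id ) $]
Step 7: shift id. Stack=[( E - id] ptr=4 lookahead=+ remaining=[+ id * id ) $]
Step 8: reduce F->id. Stack=[( E - F] ptr=4 lookahead=+ remaining=[+ id * id ) $]
Step 9: reduce T->F. Stack=[( E - T] ptr=4 lookahead=+ remaining=[+ id * id ) $]
Step 10: reduce E->E - T. Stack=[( E] ptr=4 lookahead=+ remaining=[+ id * id ) $]
Step 11: shift +. Stack=[( E +] ptr=5 lookahead=id remaining=[id * id ) $]
Step 12: shift id. Stack=[( E + id] ptr=6 lookahead=* remaining=[* id ) $]
Step 13: reduce F->id. Stack=[( E + F] ptr=6 lookahead=* remaining=[* id ) $]
Step 14: reduce T->F. Stack=[( E + T] ptr=6 lookahead=* remaining=[* id ) $]
Step 15: shift *. Stack=[( E + T *] ptr=7 lookahead=id remaining=[id ) $]
Step 16: shift id. Stack=[( E + T * id] ptr=8 lookahead=) remaining=[) $]
Step 17: reduce F->id. Stack=[( E + T * F] ptr=8 lookahead=) remaining=[) $]
Step 18: reduce T->T * F. Stack=[( E + T] ptr=8 lookahead=) remaining=[) $]
Step 19: reduce E->E + T. Stack=[( E] ptr=8 lookahead=) remaining=[) $]
Step 20: shift ). Stack=[( E )] ptr=9 lookahead=$ remaining=[$]
Step 21: reduce F->( E ). Stack=[F] ptr=9 lookahead=$ remaining=[$]
Step 22: reduce T->F. Stack=[T] ptr=9 lookahead=$ remaining=[$]
Step 23: reduce E->T. Stack=[E] ptr=9 lookahead=$ remaining=[$]
Step 24: accept. Stack=[E] ptr=9 lookahead=$ remaining=[$]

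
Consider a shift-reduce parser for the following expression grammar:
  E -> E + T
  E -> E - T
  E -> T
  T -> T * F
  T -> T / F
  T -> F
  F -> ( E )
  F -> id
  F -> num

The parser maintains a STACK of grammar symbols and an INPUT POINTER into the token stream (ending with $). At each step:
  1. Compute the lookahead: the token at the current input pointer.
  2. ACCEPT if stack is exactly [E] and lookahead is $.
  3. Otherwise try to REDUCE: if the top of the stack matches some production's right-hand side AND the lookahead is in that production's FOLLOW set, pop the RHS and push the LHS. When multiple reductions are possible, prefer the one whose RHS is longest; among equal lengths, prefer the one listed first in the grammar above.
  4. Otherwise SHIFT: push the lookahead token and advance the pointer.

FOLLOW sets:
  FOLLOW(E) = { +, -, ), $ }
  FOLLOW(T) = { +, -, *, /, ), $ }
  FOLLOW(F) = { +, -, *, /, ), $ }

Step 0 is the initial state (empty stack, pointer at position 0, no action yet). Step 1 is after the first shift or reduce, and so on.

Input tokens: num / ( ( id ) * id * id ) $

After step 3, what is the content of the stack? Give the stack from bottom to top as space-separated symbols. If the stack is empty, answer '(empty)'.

Answer: T

Derivation:
Step 1: shift num. Stack=[num] ptr=1 lookahead=/ remaining=[/ ( ( id ) * id * id ) $]
Step 2: reduce F->num. Stack=[F] ptr=1 lookahead=/ remaining=[/ ( ( id ) * id * id ) $]
Step 3: reduce T->F. Stack=[T] ptr=1 lookahead=/ remaining=[/ ( ( id ) * id * id ) $]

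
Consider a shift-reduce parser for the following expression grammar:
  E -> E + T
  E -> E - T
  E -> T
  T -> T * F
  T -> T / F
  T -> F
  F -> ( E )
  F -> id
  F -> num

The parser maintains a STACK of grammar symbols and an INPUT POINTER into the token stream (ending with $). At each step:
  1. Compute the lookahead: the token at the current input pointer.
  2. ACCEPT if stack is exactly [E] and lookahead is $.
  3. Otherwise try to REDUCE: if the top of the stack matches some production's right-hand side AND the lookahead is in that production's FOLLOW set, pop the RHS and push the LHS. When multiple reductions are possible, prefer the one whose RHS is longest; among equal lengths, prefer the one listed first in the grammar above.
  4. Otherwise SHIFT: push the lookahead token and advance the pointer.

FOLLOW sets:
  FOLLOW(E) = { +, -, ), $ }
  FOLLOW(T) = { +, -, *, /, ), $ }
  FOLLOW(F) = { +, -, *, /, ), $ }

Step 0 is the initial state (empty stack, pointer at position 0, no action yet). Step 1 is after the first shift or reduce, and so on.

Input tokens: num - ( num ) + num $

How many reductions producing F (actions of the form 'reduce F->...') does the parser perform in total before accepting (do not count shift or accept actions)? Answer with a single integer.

Answer: 4

Derivation:
Step 1: shift num. Stack=[num] ptr=1 lookahead=- remaining=[- ( num ) + num $]
Step 2: reduce F->num. Stack=[F] ptr=1 lookahead=- remaining=[- ( num ) + num $]
Step 3: reduce T->F. Stack=[T] ptr=1 lookahead=- remaining=[- ( num ) + num $]
Step 4: reduce E->T. Stack=[E] ptr=1 lookahead=- remaining=[- ( num ) + num $]
Step 5: shift -. Stack=[E -] ptr=2 lookahead=( remaining=[( num ) + num $]
Step 6: shift (. Stack=[E - (] ptr=3 lookahead=num remaining=[num ) + num $]
Step 7: shift num. Stack=[E - ( num] ptr=4 lookahead=) remaining=[) + num $]
Step 8: reduce F->num. Stack=[E - ( F] ptr=4 lookahead=) remaining=[) + num $]
Step 9: reduce T->F. Stack=[E - ( T] ptr=4 lookahead=) remaining=[) + num $]
Step 10: reduce E->T. Stack=[E - ( E] ptr=4 lookahead=) remaining=[) + num $]
Step 11: shift ). Stack=[E - ( E )] ptr=5 lookahead=+ remaining=[+ num $]
Step 12: reduce F->( E ). Stack=[E - F] ptr=5 lookahead=+ remaining=[+ num $]
Step 13: reduce T->F. Stack=[E - T] ptr=5 lookahead=+ remaining=[+ num $]
Step 14: reduce E->E - T. Stack=[E] ptr=5 lookahead=+ remaining=[+ num $]
Step 15: shift +. Stack=[E +] ptr=6 lookahead=num remaining=[num $]
Step 16: shift num. Stack=[E + num] ptr=7 lookahead=$ remaining=[$]
Step 17: reduce F->num. Stack=[E + F] ptr=7 lookahead=$ remaining=[$]
Step 18: reduce T->F. Stack=[E + T] ptr=7 lookahead=$ remaining=[$]
Step 19: reduce E->E + T. Stack=[E] ptr=7 lookahead=$ remaining=[$]
Step 20: accept. Stack=[E] ptr=7 lookahead=$ remaining=[$]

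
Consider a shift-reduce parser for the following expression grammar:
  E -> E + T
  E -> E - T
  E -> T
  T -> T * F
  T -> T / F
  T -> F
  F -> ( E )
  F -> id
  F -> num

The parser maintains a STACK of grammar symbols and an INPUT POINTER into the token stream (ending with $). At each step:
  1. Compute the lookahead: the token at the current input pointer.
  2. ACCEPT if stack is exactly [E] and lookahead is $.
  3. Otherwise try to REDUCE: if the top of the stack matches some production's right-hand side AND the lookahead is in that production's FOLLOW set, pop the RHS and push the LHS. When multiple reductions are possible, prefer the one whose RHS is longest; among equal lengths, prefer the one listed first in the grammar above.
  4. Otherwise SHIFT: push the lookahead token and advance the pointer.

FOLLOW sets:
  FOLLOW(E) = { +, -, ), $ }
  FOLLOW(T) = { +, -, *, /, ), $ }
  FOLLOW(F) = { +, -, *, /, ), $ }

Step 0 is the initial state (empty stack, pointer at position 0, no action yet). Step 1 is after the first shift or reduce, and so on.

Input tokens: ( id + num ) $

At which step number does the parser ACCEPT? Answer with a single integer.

Answer: 15

Derivation:
Step 1: shift (. Stack=[(] ptr=1 lookahead=id remaining=[id + num ) $]
Step 2: shift id. Stack=[( id] ptr=2 lookahead=+ remaining=[+ num ) $]
Step 3: reduce F->id. Stack=[( F] ptr=2 lookahead=+ remaining=[+ num ) $]
Step 4: reduce T->F. Stack=[( T] ptr=2 lookahead=+ remaining=[+ num ) $]
Step 5: reduce E->T. Stack=[( E] ptr=2 lookahead=+ remaining=[+ num ) $]
Step 6: shift +. Stack=[( E +] ptr=3 lookahead=num remaining=[num ) $]
Step 7: shift num. Stack=[( E + num] ptr=4 lookahead=) remaining=[) $]
Step 8: reduce F->num. Stack=[( E + F] ptr=4 lookahead=) remaining=[) $]
Step 9: reduce T->F. Stack=[( E + T] ptr=4 lookahead=) remaining=[) $]
Step 10: reduce E->E + T. Stack=[( E] ptr=4 lookahead=) remaining=[) $]
Step 11: shift ). Stack=[( E )] ptr=5 lookahead=$ remaining=[$]
Step 12: reduce F->( E ). Stack=[F] ptr=5 lookahead=$ remaining=[$]
Step 13: reduce T->F. Stack=[T] ptr=5 lookahead=$ remaining=[$]
Step 14: reduce E->T. Stack=[E] ptr=5 lookahead=$ remaining=[$]
Step 15: accept. Stack=[E] ptr=5 lookahead=$ remaining=[$]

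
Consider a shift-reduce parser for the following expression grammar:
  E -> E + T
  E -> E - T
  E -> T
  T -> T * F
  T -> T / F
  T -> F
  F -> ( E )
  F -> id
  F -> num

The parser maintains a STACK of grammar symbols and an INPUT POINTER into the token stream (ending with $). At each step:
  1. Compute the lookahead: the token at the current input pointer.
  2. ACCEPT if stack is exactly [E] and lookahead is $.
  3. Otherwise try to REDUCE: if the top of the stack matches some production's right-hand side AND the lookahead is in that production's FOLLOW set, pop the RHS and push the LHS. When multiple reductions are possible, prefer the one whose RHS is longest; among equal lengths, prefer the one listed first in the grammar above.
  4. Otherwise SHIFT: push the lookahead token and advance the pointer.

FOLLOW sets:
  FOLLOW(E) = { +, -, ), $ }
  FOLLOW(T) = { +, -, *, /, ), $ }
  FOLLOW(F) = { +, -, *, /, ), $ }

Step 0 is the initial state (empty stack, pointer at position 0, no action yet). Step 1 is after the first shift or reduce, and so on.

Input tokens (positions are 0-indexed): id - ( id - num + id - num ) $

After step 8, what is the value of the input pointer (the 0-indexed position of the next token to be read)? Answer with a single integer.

Answer: 4

Derivation:
Step 1: shift id. Stack=[id] ptr=1 lookahead=- remaining=[- ( id - num + id - num ) $]
Step 2: reduce F->id. Stack=[F] ptr=1 lookahead=- remaining=[- ( id - num + id - num ) $]
Step 3: reduce T->F. Stack=[T] ptr=1 lookahead=- remaining=[- ( id - num + id - num ) $]
Step 4: reduce E->T. Stack=[E] ptr=1 lookahead=- remaining=[- ( id - num + id - num ) $]
Step 5: shift -. Stack=[E -] ptr=2 lookahead=( remaining=[( id - num + id - num ) $]
Step 6: shift (. Stack=[E - (] ptr=3 lookahead=id remaining=[id - num + id - num ) $]
Step 7: shift id. Stack=[E - ( id] ptr=4 lookahead=- remaining=[- num + id - num ) $]
Step 8: reduce F->id. Stack=[E - ( F] ptr=4 lookahead=- remaining=[- num + id - num ) $]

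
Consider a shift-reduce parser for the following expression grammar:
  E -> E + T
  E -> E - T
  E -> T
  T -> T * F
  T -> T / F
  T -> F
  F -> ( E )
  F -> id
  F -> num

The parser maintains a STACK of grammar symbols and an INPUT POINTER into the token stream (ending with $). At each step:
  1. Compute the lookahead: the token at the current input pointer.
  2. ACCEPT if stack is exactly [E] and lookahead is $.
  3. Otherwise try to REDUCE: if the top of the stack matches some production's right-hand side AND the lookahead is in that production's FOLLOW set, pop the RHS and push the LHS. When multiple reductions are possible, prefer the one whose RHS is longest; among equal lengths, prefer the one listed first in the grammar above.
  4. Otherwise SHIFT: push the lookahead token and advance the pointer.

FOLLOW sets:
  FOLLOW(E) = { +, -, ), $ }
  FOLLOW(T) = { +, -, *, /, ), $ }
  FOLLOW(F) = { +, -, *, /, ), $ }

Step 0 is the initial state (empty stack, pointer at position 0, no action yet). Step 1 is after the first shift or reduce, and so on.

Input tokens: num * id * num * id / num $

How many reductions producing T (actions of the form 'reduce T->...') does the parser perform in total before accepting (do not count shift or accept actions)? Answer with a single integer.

Answer: 5

Derivation:
Step 1: shift num. Stack=[num] ptr=1 lookahead=* remaining=[* id * num * id / num $]
Step 2: reduce F->num. Stack=[F] ptr=1 lookahead=* remaining=[* id * num * id / num $]
Step 3: reduce T->F. Stack=[T] ptr=1 lookahead=* remaining=[* id * num * id / num $]
Step 4: shift *. Stack=[T *] ptr=2 lookahead=id remaining=[id * num * id / num $]
Step 5: shift id. Stack=[T * id] ptr=3 lookahead=* remaining=[* num * id / num $]
Step 6: reduce F->id. Stack=[T * F] ptr=3 lookahead=* remaining=[* num * id / num $]
Step 7: reduce T->T * F. Stack=[T] ptr=3 lookahead=* remaining=[* num * id / num $]
Step 8: shift *. Stack=[T *] ptr=4 lookahead=num remaining=[num * id / num $]
Step 9: shift num. Stack=[T * num] ptr=5 lookahead=* remaining=[* id / num $]
Step 10: reduce F->num. Stack=[T * F] ptr=5 lookahead=* remaining=[* id / num $]
Step 11: reduce T->T * F. Stack=[T] ptr=5 lookahead=* remaining=[* id / num $]
Step 12: shift *. Stack=[T *] ptr=6 lookahead=id remaining=[id / num $]
Step 13: shift id. Stack=[T * id] ptr=7 lookahead=/ remaining=[/ num $]
Step 14: reduce F->id. Stack=[T * F] ptr=7 lookahead=/ remaining=[/ num $]
Step 15: reduce T->T * F. Stack=[T] ptr=7 lookahead=/ remaining=[/ num $]
Step 16: shift /. Stack=[T /] ptr=8 lookahead=num remaining=[num $]
Step 17: shift num. Stack=[T / num] ptr=9 lookahead=$ remaining=[$]
Step 18: reduce F->num. Stack=[T / F] ptr=9 lookahead=$ remaining=[$]
Step 19: reduce T->T / F. Stack=[T] ptr=9 lookahead=$ remaining=[$]
Step 20: reduce E->T. Stack=[E] ptr=9 lookahead=$ remaining=[$]
Step 21: accept. Stack=[E] ptr=9 lookahead=$ remaining=[$]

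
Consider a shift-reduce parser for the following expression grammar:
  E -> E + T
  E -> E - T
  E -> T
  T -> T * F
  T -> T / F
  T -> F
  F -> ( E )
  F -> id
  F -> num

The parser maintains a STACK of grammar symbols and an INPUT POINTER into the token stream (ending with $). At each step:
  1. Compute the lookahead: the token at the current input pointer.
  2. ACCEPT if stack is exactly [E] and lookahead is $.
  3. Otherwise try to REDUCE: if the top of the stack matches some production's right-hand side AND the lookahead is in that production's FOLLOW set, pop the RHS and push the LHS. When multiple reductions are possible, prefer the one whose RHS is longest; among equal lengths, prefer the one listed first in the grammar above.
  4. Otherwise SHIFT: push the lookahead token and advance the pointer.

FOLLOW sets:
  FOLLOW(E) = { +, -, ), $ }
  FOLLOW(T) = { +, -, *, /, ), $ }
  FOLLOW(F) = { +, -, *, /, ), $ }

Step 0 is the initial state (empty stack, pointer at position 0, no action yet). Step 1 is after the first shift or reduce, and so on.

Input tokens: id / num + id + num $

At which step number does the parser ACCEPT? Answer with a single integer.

Step 1: shift id. Stack=[id] ptr=1 lookahead=/ remaining=[/ num + id + num $]
Step 2: reduce F->id. Stack=[F] ptr=1 lookahead=/ remaining=[/ num + id + num $]
Step 3: reduce T->F. Stack=[T] ptr=1 lookahead=/ remaining=[/ num + id + num $]
Step 4: shift /. Stack=[T /] ptr=2 lookahead=num remaining=[num + id + num $]
Step 5: shift num. Stack=[T / num] ptr=3 lookahead=+ remaining=[+ id + num $]
Step 6: reduce F->num. Stack=[T / F] ptr=3 lookahead=+ remaining=[+ id + num $]
Step 7: reduce T->T / F. Stack=[T] ptr=3 lookahead=+ remaining=[+ id + num $]
Step 8: reduce E->T. Stack=[E] ptr=3 lookahead=+ remaining=[+ id + num $]
Step 9: shift +. Stack=[E +] ptr=4 lookahead=id remaining=[id + num $]
Step 10: shift id. Stack=[E + id] ptr=5 lookahead=+ remaining=[+ num $]
Step 11: reduce F->id. Stack=[E + F] ptr=5 lookahead=+ remaining=[+ num $]
Step 12: reduce T->F. Stack=[E + T] ptr=5 lookahead=+ remaining=[+ num $]
Step 13: reduce E->E + T. Stack=[E] ptr=5 lookahead=+ remaining=[+ num $]
Step 14: shift +. Stack=[E +] ptr=6 lookahead=num remaining=[num $]
Step 15: shift num. Stack=[E + num] ptr=7 lookahead=$ remaining=[$]
Step 16: reduce F->num. Stack=[E + F] ptr=7 lookahead=$ remaining=[$]
Step 17: reduce T->F. Stack=[E + T] ptr=7 lookahead=$ remaining=[$]
Step 18: reduce E->E + T. Stack=[E] ptr=7 lookahead=$ remaining=[$]
Step 19: accept. Stack=[E] ptr=7 lookahead=$ remaining=[$]

Answer: 19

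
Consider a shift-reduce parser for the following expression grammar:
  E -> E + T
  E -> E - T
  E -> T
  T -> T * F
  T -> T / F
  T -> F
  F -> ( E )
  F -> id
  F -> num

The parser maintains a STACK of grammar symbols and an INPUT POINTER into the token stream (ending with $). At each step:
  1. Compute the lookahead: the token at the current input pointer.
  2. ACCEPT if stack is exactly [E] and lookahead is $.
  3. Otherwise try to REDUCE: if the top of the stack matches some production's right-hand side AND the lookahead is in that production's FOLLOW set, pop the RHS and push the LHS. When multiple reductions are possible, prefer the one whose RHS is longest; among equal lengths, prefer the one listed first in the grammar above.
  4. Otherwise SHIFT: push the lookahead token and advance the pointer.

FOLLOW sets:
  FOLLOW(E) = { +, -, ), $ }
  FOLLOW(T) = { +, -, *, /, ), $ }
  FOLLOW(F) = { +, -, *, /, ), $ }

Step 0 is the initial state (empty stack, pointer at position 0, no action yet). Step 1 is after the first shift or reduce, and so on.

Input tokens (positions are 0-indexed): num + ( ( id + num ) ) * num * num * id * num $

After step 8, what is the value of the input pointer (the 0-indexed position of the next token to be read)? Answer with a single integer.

Step 1: shift num. Stack=[num] ptr=1 lookahead=+ remaining=[+ ( ( id + num ) ) * num * num * id * num $]
Step 2: reduce F->num. Stack=[F] ptr=1 lookahead=+ remaining=[+ ( ( id + num ) ) * num * num * id * num $]
Step 3: reduce T->F. Stack=[T] ptr=1 lookahead=+ remaining=[+ ( ( id + num ) ) * num * num * id * num $]
Step 4: reduce E->T. Stack=[E] ptr=1 lookahead=+ remaining=[+ ( ( id + num ) ) * num * num * id * num $]
Step 5: shift +. Stack=[E +] ptr=2 lookahead=( remaining=[( ( id + num ) ) * num * num * id * num $]
Step 6: shift (. Stack=[E + (] ptr=3 lookahead=( remaining=[( id + num ) ) * num * num * id * num $]
Step 7: shift (. Stack=[E + ( (] ptr=4 lookahead=id remaining=[id + num ) ) * num * num * id * num $]
Step 8: shift id. Stack=[E + ( ( id] ptr=5 lookahead=+ remaining=[+ num ) ) * num * num * id * num $]

Answer: 5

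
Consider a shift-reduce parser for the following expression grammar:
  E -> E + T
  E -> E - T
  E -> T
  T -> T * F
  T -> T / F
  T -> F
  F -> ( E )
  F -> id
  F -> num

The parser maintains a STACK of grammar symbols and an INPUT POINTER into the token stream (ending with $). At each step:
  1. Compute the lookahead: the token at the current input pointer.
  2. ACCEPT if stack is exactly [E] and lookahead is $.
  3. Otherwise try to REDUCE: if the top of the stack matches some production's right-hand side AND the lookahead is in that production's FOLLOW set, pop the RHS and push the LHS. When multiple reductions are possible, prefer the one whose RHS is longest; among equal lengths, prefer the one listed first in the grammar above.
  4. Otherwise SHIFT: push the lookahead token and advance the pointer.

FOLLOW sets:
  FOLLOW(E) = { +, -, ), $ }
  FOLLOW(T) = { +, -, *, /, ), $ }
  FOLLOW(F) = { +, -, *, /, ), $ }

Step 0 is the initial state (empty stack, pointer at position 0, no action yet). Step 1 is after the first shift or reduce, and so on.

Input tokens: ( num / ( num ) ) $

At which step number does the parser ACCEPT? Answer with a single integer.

Step 1: shift (. Stack=[(] ptr=1 lookahead=num remaining=[num / ( num ) ) $]
Step 2: shift num. Stack=[( num] ptr=2 lookahead=/ remaining=[/ ( num ) ) $]
Step 3: reduce F->num. Stack=[( F] ptr=2 lookahead=/ remaining=[/ ( num ) ) $]
Step 4: reduce T->F. Stack=[( T] ptr=2 lookahead=/ remaining=[/ ( num ) ) $]
Step 5: shift /. Stack=[( T /] ptr=3 lookahead=( remaining=[( num ) ) $]
Step 6: shift (. Stack=[( T / (] ptr=4 lookahead=num remaining=[num ) ) $]
Step 7: shift num. Stack=[( T / ( num] ptr=5 lookahead=) remaining=[) ) $]
Step 8: reduce F->num. Stack=[( T / ( F] ptr=5 lookahead=) remaining=[) ) $]
Step 9: reduce T->F. Stack=[( T / ( T] ptr=5 lookahead=) remaining=[) ) $]
Step 10: reduce E->T. Stack=[( T / ( E] ptr=5 lookahead=) remaining=[) ) $]
Step 11: shift ). Stack=[( T / ( E )] ptr=6 lookahead=) remaining=[) $]
Step 12: reduce F->( E ). Stack=[( T / F] ptr=6 lookahead=) remaining=[) $]
Step 13: reduce T->T / F. Stack=[( T] ptr=6 lookahead=) remaining=[) $]
Step 14: reduce E->T. Stack=[( E] ptr=6 lookahead=) remaining=[) $]
Step 15: shift ). Stack=[( E )] ptr=7 lookahead=$ remaining=[$]
Step 16: reduce F->( E ). Stack=[F] ptr=7 lookahead=$ remaining=[$]
Step 17: reduce T->F. Stack=[T] ptr=7 lookahead=$ remaining=[$]
Step 18: reduce E->T. Stack=[E] ptr=7 lookahead=$ remaining=[$]
Step 19: accept. Stack=[E] ptr=7 lookahead=$ remaining=[$]

Answer: 19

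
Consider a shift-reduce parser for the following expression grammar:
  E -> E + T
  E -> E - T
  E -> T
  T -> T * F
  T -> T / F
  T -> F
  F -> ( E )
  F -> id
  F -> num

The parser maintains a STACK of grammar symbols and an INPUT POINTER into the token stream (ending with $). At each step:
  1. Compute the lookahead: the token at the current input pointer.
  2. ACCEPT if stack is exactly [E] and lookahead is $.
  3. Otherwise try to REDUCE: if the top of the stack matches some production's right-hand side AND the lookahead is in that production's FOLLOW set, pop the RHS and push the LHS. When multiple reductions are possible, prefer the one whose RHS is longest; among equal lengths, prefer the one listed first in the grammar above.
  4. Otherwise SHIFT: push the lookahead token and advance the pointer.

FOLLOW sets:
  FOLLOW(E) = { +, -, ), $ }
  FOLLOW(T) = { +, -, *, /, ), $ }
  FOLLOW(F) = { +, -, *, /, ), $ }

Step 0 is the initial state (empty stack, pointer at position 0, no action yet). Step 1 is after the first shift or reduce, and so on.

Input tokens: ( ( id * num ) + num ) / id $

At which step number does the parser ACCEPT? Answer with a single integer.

Answer: 28

Derivation:
Step 1: shift (. Stack=[(] ptr=1 lookahead=( remaining=[( id * num ) + num ) / id $]
Step 2: shift (. Stack=[( (] ptr=2 lookahead=id remaining=[id * num ) + num ) / id $]
Step 3: shift id. Stack=[( ( id] ptr=3 lookahead=* remaining=[* num ) + num ) / id $]
Step 4: reduce F->id. Stack=[( ( F] ptr=3 lookahead=* remaining=[* num ) + num ) / id $]
Step 5: reduce T->F. Stack=[( ( T] ptr=3 lookahead=* remaining=[* num ) + num ) / id $]
Step 6: shift *. Stack=[( ( T *] ptr=4 lookahead=num remaining=[num ) + num ) / id $]
Step 7: shift num. Stack=[( ( T * num] ptr=5 lookahead=) remaining=[) + num ) / id $]
Step 8: reduce F->num. Stack=[( ( T * F] ptr=5 lookahead=) remaining=[) + num ) / id $]
Step 9: reduce T->T * F. Stack=[( ( T] ptr=5 lookahead=) remaining=[) + num ) / id $]
Step 10: reduce E->T. Stack=[( ( E] ptr=5 lookahead=) remaining=[) + num ) / id $]
Step 11: shift ). Stack=[( ( E )] ptr=6 lookahead=+ remaining=[+ num ) / id $]
Step 12: reduce F->( E ). Stack=[( F] ptr=6 lookahead=+ remaining=[+ num ) / id $]
Step 13: reduce T->F. Stack=[( T] ptr=6 lookahead=+ remaining=[+ num ) / id $]
Step 14: reduce E->T. Stack=[( E] ptr=6 lookahead=+ remaining=[+ num ) / id $]
Step 15: shift +. Stack=[( E +] ptr=7 lookahead=num remaining=[num ) / id $]
Step 16: shift num. Stack=[( E + num] ptr=8 lookahead=) remaining=[) / id $]
Step 17: reduce F->num. Stack=[( E + F] ptr=8 lookahead=) remaining=[) / id $]
Step 18: reduce T->F. Stack=[( E + T] ptr=8 lookahead=) remaining=[) / id $]
Step 19: reduce E->E + T. Stack=[( E] ptr=8 lookahead=) remaining=[) / id $]
Step 20: shift ). Stack=[( E )] ptr=9 lookahead=/ remaining=[/ id $]
Step 21: reduce F->( E ). Stack=[F] ptr=9 lookahead=/ remaining=[/ id $]
Step 22: reduce T->F. Stack=[T] ptr=9 lookahead=/ remaining=[/ id $]
Step 23: shift /. Stack=[T /] ptr=10 lookahead=id remaining=[id $]
Step 24: shift id. Stack=[T / id] ptr=11 lookahead=$ remaining=[$]
Step 25: reduce F->id. Stack=[T / F] ptr=11 lookahead=$ remaining=[$]
Step 26: reduce T->T / F. Stack=[T] ptr=11 lookahead=$ remaining=[$]
Step 27: reduce E->T. Stack=[E] ptr=11 lookahead=$ remaining=[$]
Step 28: accept. Stack=[E] ptr=11 lookahead=$ remaining=[$]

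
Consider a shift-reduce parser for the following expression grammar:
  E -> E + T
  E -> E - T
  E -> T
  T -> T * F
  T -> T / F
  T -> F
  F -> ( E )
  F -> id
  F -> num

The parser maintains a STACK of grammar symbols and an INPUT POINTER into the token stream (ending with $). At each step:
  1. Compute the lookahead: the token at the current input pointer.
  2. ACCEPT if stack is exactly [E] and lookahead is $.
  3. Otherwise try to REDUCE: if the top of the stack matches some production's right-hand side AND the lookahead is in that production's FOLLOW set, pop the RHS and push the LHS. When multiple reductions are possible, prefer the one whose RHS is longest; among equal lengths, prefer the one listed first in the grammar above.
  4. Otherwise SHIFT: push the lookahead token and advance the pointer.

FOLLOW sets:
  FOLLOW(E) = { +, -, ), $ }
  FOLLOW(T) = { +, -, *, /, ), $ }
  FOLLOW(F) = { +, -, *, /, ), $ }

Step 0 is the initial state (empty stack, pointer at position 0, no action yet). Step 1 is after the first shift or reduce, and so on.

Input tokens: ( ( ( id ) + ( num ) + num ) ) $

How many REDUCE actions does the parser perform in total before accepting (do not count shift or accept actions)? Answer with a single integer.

Answer: 21

Derivation:
Step 1: shift (. Stack=[(] ptr=1 lookahead=( remaining=[( ( id ) + ( num ) + num ) ) $]
Step 2: shift (. Stack=[( (] ptr=2 lookahead=( remaining=[( id ) + ( num ) + num ) ) $]
Step 3: shift (. Stack=[( ( (] ptr=3 lookahead=id remaining=[id ) + ( num ) + num ) ) $]
Step 4: shift id. Stack=[( ( ( id] ptr=4 lookahead=) remaining=[) + ( num ) + num ) ) $]
Step 5: reduce F->id. Stack=[( ( ( F] ptr=4 lookahead=) remaining=[) + ( num ) + num ) ) $]
Step 6: reduce T->F. Stack=[( ( ( T] ptr=4 lookahead=) remaining=[) + ( num ) + num ) ) $]
Step 7: reduce E->T. Stack=[( ( ( E] ptr=4 lookahead=) remaining=[) + ( num ) + num ) ) $]
Step 8: shift ). Stack=[( ( ( E )] ptr=5 lookahead=+ remaining=[+ ( num ) + num ) ) $]
Step 9: reduce F->( E ). Stack=[( ( F] ptr=5 lookahead=+ remaining=[+ ( num ) + num ) ) $]
Step 10: reduce T->F. Stack=[( ( T] ptr=5 lookahead=+ remaining=[+ ( num ) + num ) ) $]
Step 11: reduce E->T. Stack=[( ( E] ptr=5 lookahead=+ remaining=[+ ( num ) + num ) ) $]
Step 12: shift +. Stack=[( ( E +] ptr=6 lookahead=( remaining=[( num ) + num ) ) $]
Step 13: shift (. Stack=[( ( E + (] ptr=7 lookahead=num remaining=[num ) + num ) ) $]
Step 14: shift num. Stack=[( ( E + ( num] ptr=8 lookahead=) remaining=[) + num ) ) $]
Step 15: reduce F->num. Stack=[( ( E + ( F] ptr=8 lookahead=) remaining=[) + num ) ) $]
Step 16: reduce T->F. Stack=[( ( E + ( T] ptr=8 lookahead=) remaining=[) + num ) ) $]
Step 17: reduce E->T. Stack=[( ( E + ( E] ptr=8 lookahead=) remaining=[) + num ) ) $]
Step 18: shift ). Stack=[( ( E + ( E )] ptr=9 lookahead=+ remaining=[+ num ) ) $]
Step 19: reduce F->( E ). Stack=[( ( E + F] ptr=9 lookahead=+ remaining=[+ num ) ) $]
Step 20: reduce T->F. Stack=[( ( E + T] ptr=9 lookahead=+ remaining=[+ num ) ) $]
Step 21: reduce E->E + T. Stack=[( ( E] ptr=9 lookahead=+ remaining=[+ num ) ) $]
Step 22: shift +. Stack=[( ( E +] ptr=10 lookahead=num remaining=[num ) ) $]
Step 23: shift num. Stack=[( ( E + num] ptr=11 lookahead=) remaining=[) ) $]
Step 24: reduce F->num. Stack=[( ( E + F] ptr=11 lookahead=) remaining=[) ) $]
Step 25: reduce T->F. Stack=[( ( E + T] ptr=11 lookahead=) remaining=[) ) $]
Step 26: reduce E->E + T. Stack=[( ( E] ptr=11 lookahead=) remaining=[) ) $]
Step 27: shift ). Stack=[( ( E )] ptr=12 lookahead=) remaining=[) $]
Step 28: reduce F->( E ). Stack=[( F] ptr=12 lookahead=) remaining=[) $]
Step 29: reduce T->F. Stack=[( T] ptr=12 lookahead=) remaining=[) $]
Step 30: reduce E->T. Stack=[( E] ptr=12 lookahead=) remaining=[) $]
Step 31: shift ). Stack=[( E )] ptr=13 lookahead=$ remaining=[$]
Step 32: reduce F->( E ). Stack=[F] ptr=13 lookahead=$ remaining=[$]
Step 33: reduce T->F. Stack=[T] ptr=13 lookahead=$ remaining=[$]
Step 34: reduce E->T. Stack=[E] ptr=13 lookahead=$ remaining=[$]
Step 35: accept. Stack=[E] ptr=13 lookahead=$ remaining=[$]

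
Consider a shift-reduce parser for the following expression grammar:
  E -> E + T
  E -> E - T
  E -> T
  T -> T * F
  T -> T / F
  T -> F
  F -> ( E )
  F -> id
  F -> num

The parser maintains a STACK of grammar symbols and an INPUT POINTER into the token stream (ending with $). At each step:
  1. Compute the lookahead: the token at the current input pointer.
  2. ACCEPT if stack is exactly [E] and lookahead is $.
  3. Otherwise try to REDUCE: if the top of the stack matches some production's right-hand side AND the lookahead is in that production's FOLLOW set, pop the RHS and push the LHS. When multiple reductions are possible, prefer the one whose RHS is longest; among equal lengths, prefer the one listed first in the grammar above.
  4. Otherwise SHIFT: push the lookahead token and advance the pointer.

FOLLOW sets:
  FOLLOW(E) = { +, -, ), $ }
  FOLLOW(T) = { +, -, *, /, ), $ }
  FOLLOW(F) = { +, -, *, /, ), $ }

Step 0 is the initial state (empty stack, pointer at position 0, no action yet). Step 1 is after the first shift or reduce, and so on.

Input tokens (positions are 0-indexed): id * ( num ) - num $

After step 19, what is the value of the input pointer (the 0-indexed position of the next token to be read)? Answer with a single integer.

Step 1: shift id. Stack=[id] ptr=1 lookahead=* remaining=[* ( num ) - num $]
Step 2: reduce F->id. Stack=[F] ptr=1 lookahead=* remaining=[* ( num ) - num $]
Step 3: reduce T->F. Stack=[T] ptr=1 lookahead=* remaining=[* ( num ) - num $]
Step 4: shift *. Stack=[T *] ptr=2 lookahead=( remaining=[( num ) - num $]
Step 5: shift (. Stack=[T * (] ptr=3 lookahead=num remaining=[num ) - num $]
Step 6: shift num. Stack=[T * ( num] ptr=4 lookahead=) remaining=[) - num $]
Step 7: reduce F->num. Stack=[T * ( F] ptr=4 lookahead=) remaining=[) - num $]
Step 8: reduce T->F. Stack=[T * ( T] ptr=4 lookahead=) remaining=[) - num $]
Step 9: reduce E->T. Stack=[T * ( E] ptr=4 lookahead=) remaining=[) - num $]
Step 10: shift ). Stack=[T * ( E )] ptr=5 lookahead=- remaining=[- num $]
Step 11: reduce F->( E ). Stack=[T * F] ptr=5 lookahead=- remaining=[- num $]
Step 12: reduce T->T * F. Stack=[T] ptr=5 lookahead=- remaining=[- num $]
Step 13: reduce E->T. Stack=[E] ptr=5 lookahead=- remaining=[- num $]
Step 14: shift -. Stack=[E -] ptr=6 lookahead=num remaining=[num $]
Step 15: shift num. Stack=[E - num] ptr=7 lookahead=$ remaining=[$]
Step 16: reduce F->num. Stack=[E - F] ptr=7 lookahead=$ remaining=[$]
Step 17: reduce T->F. Stack=[E - T] ptr=7 lookahead=$ remaining=[$]
Step 18: reduce E->E - T. Stack=[E] ptr=7 lookahead=$ remaining=[$]
Step 19: accept. Stack=[E] ptr=7 lookahead=$ remaining=[$]

Answer: 7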